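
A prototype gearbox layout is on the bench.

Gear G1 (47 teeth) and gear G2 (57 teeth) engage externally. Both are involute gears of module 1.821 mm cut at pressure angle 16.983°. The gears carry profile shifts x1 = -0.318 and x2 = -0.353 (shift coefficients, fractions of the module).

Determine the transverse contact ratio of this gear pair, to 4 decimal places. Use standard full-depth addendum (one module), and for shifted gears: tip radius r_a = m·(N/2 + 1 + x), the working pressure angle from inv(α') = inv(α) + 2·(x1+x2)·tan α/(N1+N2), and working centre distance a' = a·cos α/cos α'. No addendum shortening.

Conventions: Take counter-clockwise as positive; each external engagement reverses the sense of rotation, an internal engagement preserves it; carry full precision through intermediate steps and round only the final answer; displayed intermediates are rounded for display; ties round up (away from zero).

2.2585

class = single-mesh tooth geometry [involute pair 47T × 57T, m = 1.821]
base radii: r_b1 = 40.927338, r_b2 = 49.635282
tip radii: r_a1 = 44.035422, r_a2 = 53.076687
inv(α') = inv(16.983°) + 2·(-0.318-0.353)·tan α/(47+57) = 0.00505609  ⇒  α' = 14.06803°
a' = a·cos α / cos α' = 94.6920·cos 16.983°/cos 14.06803° = 93.362774
action lengths: √(r_a1²−r_b1²) = 16.250274, √(r_a2²−r_b2²) = 18.800890
base pitch p_b = π·m·cos α = 5.471363
CR = (16.250274 + 18.800890 − 93.362774·sin 14.06803°)/5.471363 = 2.258509
contact ratio ≈ 2.2585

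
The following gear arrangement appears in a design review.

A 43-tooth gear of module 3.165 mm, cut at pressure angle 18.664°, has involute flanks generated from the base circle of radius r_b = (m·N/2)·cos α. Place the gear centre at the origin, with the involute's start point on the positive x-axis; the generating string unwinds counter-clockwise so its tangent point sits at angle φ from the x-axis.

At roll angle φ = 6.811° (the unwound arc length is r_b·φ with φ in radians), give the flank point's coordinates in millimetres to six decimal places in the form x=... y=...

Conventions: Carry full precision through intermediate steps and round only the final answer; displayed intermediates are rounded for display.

x=64.922888 y=0.036048

topology: single-mesh involute geometry — m = 3.165, N = 43
pitch radius r_p = m·N/2 = 3.165·43/2 = 68.047500
base radius r_b = r_p·cos α = 68.047500·cos 18.664° = 64.468987
roll angle φ = 6.811° = 0.11887438 rad
x = r_b·(cos φ + φ·sin φ) = 64.922888
y = r_b·(sin φ − φ·cos φ) = 0.036048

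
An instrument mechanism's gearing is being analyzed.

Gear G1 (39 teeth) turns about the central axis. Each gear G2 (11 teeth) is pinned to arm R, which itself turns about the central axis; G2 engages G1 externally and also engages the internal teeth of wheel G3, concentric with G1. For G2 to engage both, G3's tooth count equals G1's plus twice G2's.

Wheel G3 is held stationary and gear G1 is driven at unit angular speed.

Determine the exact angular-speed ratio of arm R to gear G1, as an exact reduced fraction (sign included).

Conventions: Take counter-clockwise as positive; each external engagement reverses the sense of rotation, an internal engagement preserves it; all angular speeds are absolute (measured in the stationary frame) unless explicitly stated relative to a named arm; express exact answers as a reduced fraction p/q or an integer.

39/100

recognized (axles ride arm R): planetary set, 39/11/61 teeth
ring teeth: 39 + 2·11 = 61
39(ω_sun−ω_arm) = −61(ω_ring−ω_arm),  ω_ring = 0, ω_sun = 1
39(1−ω_arm) = −61(0−ω_arm)  ⇒  100·ω_arm = 39  ⇒  ω_arm = 39/100
ω_out/ω_in = 39/100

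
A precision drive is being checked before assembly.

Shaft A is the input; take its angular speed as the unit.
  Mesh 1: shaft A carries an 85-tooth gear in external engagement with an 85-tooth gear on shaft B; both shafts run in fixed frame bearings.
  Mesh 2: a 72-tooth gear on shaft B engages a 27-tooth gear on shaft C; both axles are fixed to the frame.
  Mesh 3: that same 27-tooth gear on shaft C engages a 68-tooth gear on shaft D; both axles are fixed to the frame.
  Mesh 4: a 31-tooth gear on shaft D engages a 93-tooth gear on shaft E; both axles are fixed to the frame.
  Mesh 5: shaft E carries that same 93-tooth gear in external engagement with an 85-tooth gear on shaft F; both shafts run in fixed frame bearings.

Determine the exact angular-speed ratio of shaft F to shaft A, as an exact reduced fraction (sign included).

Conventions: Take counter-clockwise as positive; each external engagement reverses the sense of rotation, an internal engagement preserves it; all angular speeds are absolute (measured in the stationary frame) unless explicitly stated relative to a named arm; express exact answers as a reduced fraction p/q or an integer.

class = fixed-axis compound train [5 meshes; 5 ratios multiply, 5 sense flips]
mesh 1 [85T→85T]: running ratio 1, sense −
mesh 2 [72T→27T]: running ratio 8/3, sense +
mesh 3 [27T→68T]: running ratio 18/17, sense −
mesh 4 [31T→93T]: running ratio 6/17, sense +
mesh 5 [93T→85T]: running ratio 558/1445, sense −
ω_out/ω_in = -558/1445

-558/1445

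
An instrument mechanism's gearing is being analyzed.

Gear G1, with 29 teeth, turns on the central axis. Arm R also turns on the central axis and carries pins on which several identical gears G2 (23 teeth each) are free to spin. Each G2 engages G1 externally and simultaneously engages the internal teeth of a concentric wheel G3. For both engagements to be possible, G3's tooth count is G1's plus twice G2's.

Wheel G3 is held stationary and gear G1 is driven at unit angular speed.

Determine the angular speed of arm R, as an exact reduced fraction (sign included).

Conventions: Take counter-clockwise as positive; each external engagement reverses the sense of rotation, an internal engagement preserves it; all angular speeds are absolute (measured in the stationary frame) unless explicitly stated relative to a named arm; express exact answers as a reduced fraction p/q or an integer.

29/104

topology: planetary set — G1 29T / G2 23T / G3 75T, arm = carrier (Willis)
ring teeth: 29 + 2·23 = 75
29(ω_sun−ω_arm) = −75(ω_ring−ω_arm),  ω_ring = 0, ω_sun = 1
29(1−ω_arm) = −75(0−ω_arm)  ⇒  104·ω_arm = 29  ⇒  ω_arm = 29/104
exact speed ratio = 29/104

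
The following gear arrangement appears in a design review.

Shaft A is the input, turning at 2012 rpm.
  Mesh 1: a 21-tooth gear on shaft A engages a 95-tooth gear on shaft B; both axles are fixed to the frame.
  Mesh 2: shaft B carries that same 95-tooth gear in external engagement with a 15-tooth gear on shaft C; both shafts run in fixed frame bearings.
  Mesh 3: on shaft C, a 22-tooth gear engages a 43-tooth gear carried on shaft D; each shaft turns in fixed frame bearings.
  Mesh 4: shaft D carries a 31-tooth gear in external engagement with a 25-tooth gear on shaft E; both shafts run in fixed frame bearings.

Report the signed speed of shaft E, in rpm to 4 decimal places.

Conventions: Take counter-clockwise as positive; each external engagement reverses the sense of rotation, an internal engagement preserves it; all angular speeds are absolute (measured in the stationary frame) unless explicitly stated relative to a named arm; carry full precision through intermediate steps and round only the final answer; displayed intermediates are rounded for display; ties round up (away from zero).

+1787.0303 rpm

topology: fixed-axis compound train — 4 meshes, A→E
mesh 1 [21T→95T]: ω = 2012.0000×21/95 = 444.7579 rpm, sense flips to −
mesh 2 [95T→15T]: ω = 444.7579×95/15 = 2816.8000 rpm, sense flips to +
mesh 3 [22T→43T]: ω = 2816.8000×22/43 = 1441.1535 rpm, sense flips to −
mesh 4 [31T→25T]: ω = 1441.1535×31/25 = 1787.0303 rpm, sense flips to +
signed output speed = +1787.0303 rpm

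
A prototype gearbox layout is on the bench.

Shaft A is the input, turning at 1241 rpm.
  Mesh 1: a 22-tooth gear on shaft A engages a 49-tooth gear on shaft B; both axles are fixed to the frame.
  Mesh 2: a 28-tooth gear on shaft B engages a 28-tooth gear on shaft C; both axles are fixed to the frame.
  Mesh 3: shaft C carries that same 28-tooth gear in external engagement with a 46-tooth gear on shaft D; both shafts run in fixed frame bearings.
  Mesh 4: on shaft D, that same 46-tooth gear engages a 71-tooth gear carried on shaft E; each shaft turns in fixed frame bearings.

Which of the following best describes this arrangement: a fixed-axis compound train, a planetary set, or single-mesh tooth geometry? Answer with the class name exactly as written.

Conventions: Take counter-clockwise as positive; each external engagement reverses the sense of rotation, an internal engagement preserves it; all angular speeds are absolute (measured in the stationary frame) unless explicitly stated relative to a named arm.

fixed-axis compound train

class = fixed-axis compound train [4 meshes; 4 ratios multiply, 4 sense flips]
classification: fixed-axis compound train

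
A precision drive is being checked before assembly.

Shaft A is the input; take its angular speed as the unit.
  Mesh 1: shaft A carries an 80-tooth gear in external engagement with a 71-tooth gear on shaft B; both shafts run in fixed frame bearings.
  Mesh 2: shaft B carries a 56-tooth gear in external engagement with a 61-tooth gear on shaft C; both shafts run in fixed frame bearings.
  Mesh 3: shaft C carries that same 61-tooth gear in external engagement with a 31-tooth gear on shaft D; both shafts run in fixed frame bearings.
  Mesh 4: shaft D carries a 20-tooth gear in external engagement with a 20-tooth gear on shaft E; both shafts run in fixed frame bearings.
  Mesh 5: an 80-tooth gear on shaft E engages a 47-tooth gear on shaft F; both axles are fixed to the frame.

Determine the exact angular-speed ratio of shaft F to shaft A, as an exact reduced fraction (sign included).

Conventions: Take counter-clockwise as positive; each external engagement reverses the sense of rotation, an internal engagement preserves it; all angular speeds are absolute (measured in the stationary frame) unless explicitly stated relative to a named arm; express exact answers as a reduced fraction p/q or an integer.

class = fixed-axis compound train [5 meshes; 5 ratios multiply, 5 sense flips]
mesh 1 [80T→71T]: running ratio 80/71, sense −
mesh 2 [56T→61T]: running ratio 4480/4331, sense +
mesh 3 [61T→31T]: running ratio 4480/2201, sense −
mesh 4 [20T→20T]: running ratio 4480/2201, sense +
mesh 5 [80T→47T]: running ratio 358400/103447, sense −
ω_out/ω_in = -358400/103447

-358400/103447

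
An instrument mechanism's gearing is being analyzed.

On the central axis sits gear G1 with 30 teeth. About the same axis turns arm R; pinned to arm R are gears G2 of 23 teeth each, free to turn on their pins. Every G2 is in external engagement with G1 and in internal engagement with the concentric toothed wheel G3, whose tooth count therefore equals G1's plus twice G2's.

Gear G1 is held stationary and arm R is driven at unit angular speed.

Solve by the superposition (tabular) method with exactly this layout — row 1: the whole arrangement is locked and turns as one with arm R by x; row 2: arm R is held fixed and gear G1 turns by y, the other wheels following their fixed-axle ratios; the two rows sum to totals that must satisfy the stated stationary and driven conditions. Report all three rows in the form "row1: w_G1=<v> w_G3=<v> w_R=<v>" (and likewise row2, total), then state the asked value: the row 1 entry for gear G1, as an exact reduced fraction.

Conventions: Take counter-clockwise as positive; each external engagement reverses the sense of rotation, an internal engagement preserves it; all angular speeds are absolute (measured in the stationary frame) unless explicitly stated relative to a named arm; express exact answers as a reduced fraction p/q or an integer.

row1: w_G1=1 w_G3=1 w_R=1
row2: w_G1=-1 w_G3=15/38 w_R=0
total: w_G1=0 w_G3=53/38 w_R=1
asked value: 1

topology: planetary set — G1 30T / G2 23T / G3 76T, arm = carrier (Willis)
row 1 — lock + rotate with arm: ω_sun = ω_ring = ω_arm = x
row 2: sun turns y, ring = −(30/76)·y, arm 0
boundary: total ω_sun = x + y = 0 and total ω_arm = x = 1  ⇒  y = -1, x = 1
row 2 ring = −(30/76)·(-1) = 15/38
totals (row 1 + row 2): sun 1 + (-1) = 0, ring 1 + 15/38 = 53/38, arm 1 + 0 = 1
asked cell (row1, sun) = 1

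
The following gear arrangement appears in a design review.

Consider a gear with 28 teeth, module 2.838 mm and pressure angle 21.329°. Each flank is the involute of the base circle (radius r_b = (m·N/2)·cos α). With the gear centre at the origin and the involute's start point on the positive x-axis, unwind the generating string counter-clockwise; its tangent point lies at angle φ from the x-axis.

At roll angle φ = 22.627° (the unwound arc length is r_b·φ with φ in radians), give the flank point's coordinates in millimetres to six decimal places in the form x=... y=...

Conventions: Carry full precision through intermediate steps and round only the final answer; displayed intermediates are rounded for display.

x=39.785151 y=0.748049

recognized (one wheel, involute flank): single-mesh tooth geometry, m = 2.838, N = 28
pitch radius r_p = m·N/2 = 2.838·28/2 = 39.732000
base radius r_b = r_p·cos α = 39.732000·cos 21.329° = 37.010646
roll angle φ = 22.627° = 0.39491565 rad
x = r_b·(cos φ + φ·sin φ) = 39.785151
y = r_b·(sin φ − φ·cos φ) = 0.748049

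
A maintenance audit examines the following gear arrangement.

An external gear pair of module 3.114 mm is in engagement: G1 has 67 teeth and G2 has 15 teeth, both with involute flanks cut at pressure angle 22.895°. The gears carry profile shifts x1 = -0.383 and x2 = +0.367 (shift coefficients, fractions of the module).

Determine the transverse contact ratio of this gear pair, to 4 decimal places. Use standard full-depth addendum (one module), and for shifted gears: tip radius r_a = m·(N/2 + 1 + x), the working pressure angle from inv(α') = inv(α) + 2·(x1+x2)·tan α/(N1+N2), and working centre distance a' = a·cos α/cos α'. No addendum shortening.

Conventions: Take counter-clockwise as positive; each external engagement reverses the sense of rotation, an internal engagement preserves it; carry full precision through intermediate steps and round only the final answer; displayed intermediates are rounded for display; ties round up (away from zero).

1.4491

recognized (one external pair, fixed centres): single-mesh tooth geometry, m = 3.114, N1 = 67, N2 = 15
base radii: r_b1 = 96.100682, r_b2 = 21.515078
tip radii: r_a1 = 106.240338, r_a2 = 27.611838
inv(α') = inv(22.895°) + 2·(-0.383+0.367)·tan α/(67+15) = 0.02255577  ⇒  α' = 22.84192°
a' = a·cos α / cos α' = 127.6740·cos 22.895°/cos 22.84192° = 127.624121
action lengths: √(r_a1²−r_b1²) = 45.295345, √(r_a2²−r_b2²) = 17.306502
base pitch p_b = π·m·cos α = 9.012215
CR = (45.295345 + 17.306502 − 127.624121·sin 22.84192°)/9.012215 = 1.449083
contact ratio ≈ 1.4491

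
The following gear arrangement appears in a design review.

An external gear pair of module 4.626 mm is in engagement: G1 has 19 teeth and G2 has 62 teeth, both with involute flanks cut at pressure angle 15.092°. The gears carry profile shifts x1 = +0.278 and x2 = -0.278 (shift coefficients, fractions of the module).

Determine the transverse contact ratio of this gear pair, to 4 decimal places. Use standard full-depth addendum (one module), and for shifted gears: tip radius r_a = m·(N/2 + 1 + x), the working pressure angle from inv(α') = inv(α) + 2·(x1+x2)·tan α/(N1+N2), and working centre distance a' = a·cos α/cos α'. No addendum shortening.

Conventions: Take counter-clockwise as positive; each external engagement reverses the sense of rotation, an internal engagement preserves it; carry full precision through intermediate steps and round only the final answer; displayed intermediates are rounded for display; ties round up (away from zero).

topology: single-mesh involute geometry — m = 4.626, 19T/62T pair
base radii: r_b1 = 42.431224, r_b2 = 138.459783
tip radii: r_a1 = 49.859028, r_a2 = 146.745972
inv(α') = inv(15.092°) + 2·(+0.278-0.278)·tan α/(19+62) = 0.00626583  ⇒  α' = 15.09200°
a' = a·cos α / cos α' = 187.3530·cos 15.092°/cos 15.09200° = 187.353000
action lengths: √(r_a1²−r_b1²) = 26.182321, √(r_a2²−r_b2²) = 48.613463
base pitch p_b = π·m·cos α = 14.031750
CR = (26.182321 + 48.613463 − 187.353000·sin 15.09200°)/14.031750 = 1.853991
contact ratio ≈ 1.8540

1.8540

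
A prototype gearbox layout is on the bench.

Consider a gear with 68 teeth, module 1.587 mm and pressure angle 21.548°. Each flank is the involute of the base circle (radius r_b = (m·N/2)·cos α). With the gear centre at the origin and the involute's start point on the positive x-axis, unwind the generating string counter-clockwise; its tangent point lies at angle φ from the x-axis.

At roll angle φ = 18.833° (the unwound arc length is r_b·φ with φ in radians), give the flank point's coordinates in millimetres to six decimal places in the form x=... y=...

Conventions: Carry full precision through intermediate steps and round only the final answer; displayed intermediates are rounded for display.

class = single-mesh tooth geometry [base-circle involute, m = 1.587, 68T]
pitch radius r_p = m·N/2 = 1.587·68/2 = 53.958000
base radius r_b = r_p·cos α = 53.958000·cos 21.548° = 50.186886
roll angle φ = 18.833° = 0.32869786 rad
x = r_b·(cos φ + φ·sin φ) = 52.825248
y = r_b·(sin φ − φ·cos φ) = 0.587706

x=52.825248 y=0.587706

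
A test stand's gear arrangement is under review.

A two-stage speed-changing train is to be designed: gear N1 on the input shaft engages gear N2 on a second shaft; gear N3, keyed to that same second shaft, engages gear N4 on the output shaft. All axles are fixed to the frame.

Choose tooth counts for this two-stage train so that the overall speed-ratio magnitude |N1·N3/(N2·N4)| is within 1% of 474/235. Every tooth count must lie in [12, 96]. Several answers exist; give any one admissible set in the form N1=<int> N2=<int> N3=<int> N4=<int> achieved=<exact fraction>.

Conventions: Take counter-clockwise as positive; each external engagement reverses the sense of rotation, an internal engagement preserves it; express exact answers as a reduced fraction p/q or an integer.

N1=18 N2=15 N3=79 N4=47 achieved=474/235

design class (target 474/235): fixed-axis compound train
target = 474/235 in lowest terms: an exact hit needs N1·N3 = k·474 and N2·N4 = k·235 for one integer k, every count in [12, 96]; additionally prefer no 1:1 stage (N1 ≠ N2, N3 ≠ N4)
k = 1…2: no 1:1-free in-range split of k·474 and k·235 into factor pairs; take k = 3
k = 3: N1·N3 = 1422 = 18·79, N2·N4 = 705 = 15·47
achieved = 18·79/(15·47) = 474/235; |achieved − target| = 0 ≤ 237/11750 ✓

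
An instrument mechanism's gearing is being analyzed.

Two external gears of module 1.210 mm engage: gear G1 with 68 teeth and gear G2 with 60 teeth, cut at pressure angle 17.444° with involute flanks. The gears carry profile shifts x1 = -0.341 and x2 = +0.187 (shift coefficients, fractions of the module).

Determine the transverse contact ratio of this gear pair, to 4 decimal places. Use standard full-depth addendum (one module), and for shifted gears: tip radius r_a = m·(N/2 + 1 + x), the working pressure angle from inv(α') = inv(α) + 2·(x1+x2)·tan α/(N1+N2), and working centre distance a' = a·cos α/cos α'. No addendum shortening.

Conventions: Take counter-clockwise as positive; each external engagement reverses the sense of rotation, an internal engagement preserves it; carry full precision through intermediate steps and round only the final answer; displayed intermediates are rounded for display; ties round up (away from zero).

topology: single-mesh involute geometry — m = 1.210, 68T/60T pair
base radii: r_b1 = 39.247988, r_b2 = 34.630578
tip radii: r_a1 = 41.937390, r_a2 = 37.736270
inv(α') = inv(17.444°) + 2·(-0.341+0.187)·tan α/(68+60) = 0.00901323  ⇒  α' = 16.99296°
a' = a·cos α / cos α' = 77.4400·cos 17.444°/cos 16.99296° = 77.251306
action lengths: √(r_a1²−r_b1²) = 14.776337, √(r_a2²−r_b2²) = 14.991637
base pitch p_b = π·m·cos α = 3.626506
CR = (14.776337 + 14.991637 − 77.251306·sin 16.99296°)/3.626506 = 1.982887
contact ratio ≈ 1.9829

1.9829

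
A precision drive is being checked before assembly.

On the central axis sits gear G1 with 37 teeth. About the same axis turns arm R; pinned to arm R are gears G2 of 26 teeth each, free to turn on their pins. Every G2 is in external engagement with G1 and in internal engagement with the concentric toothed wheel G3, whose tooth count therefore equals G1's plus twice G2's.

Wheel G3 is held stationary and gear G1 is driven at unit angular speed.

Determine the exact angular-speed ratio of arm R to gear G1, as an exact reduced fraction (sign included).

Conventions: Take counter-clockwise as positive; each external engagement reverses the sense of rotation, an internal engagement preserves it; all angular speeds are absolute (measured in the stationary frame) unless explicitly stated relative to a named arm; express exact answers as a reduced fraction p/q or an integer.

37/126

topology: planetary set — G1 37T / G2 26T / G3 89T, arm = carrier (Willis)
ring teeth: 37 + 2·26 = 89
37(ω_sun−ω_arm) = −89(ω_ring−ω_arm),  ω_ring = 0, ω_sun = 1
37(1−ω_arm) = −89(0−ω_arm)  ⇒  126·ω_arm = 37  ⇒  ω_arm = 37/126
ω_out/ω_in = 37/126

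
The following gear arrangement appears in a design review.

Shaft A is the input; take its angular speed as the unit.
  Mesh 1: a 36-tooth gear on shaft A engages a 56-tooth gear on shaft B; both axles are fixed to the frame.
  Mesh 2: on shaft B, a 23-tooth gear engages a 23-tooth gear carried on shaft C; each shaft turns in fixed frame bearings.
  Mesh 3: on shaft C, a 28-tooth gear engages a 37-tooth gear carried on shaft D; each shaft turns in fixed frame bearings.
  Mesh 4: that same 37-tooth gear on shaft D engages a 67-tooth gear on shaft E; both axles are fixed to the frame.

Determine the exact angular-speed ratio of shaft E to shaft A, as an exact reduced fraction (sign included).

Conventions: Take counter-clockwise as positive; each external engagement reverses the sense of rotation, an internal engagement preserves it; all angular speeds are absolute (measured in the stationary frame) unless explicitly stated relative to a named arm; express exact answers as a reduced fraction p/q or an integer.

18/67

class = fixed-axis compound train [4 meshes; 4 ratios multiply, 4 sense flips]
mesh 1 [36T→56T]: running ratio 9/14, sense −
mesh 2 [23T→23T]: running ratio 9/14, sense +
mesh 3 [28T→37T]: running ratio 18/37, sense −
mesh 4 [37T→67T]: running ratio 18/67, sense +
ω_out/ω_in = 18/67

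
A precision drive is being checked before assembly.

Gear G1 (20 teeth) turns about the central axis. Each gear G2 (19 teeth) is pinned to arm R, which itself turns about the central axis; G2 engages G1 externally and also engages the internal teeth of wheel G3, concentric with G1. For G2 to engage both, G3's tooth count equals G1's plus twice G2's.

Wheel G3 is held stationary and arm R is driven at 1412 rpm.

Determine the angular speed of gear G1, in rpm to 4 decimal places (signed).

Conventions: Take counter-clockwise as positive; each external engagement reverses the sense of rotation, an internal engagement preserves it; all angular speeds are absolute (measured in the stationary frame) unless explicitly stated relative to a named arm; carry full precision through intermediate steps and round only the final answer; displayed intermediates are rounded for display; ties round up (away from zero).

recognized (axles ride arm R): planetary set, 20/19/58 teeth
normalise by the input: solve with ω_arm = 1, then scale by 1412 rpm
ring teeth: 20 + 2·19 = 58
20(ω_sun−ω_arm) = −58(ω_ring−ω_arm),  ω_ring = 0, ω_arm = 1
ω_sun = 1 − (58/20)(0−1) = 39/10
scale: ω_sun = 39/10 × 1412 rpm = +5506.8000 rpm

+5506.8000 rpm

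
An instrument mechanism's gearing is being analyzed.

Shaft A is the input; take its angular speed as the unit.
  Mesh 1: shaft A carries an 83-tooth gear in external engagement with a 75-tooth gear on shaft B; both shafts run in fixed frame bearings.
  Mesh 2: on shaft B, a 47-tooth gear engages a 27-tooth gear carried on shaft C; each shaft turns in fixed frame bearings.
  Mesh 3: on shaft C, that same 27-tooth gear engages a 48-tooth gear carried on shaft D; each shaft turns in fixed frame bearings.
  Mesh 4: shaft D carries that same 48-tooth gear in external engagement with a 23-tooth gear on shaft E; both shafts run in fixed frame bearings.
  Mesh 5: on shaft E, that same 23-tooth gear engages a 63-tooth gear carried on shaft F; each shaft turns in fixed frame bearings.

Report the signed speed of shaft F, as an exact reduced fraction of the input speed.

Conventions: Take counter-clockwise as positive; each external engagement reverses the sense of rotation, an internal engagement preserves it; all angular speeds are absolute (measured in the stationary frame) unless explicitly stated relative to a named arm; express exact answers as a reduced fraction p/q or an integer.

-3901/4725

5-mesh fixed-axis compound train (all bearings frame-fixed)
mesh 1 [83T→75T]: |ω|/ω_in = 1×83/75 = 83/75, sense flips to −
mesh 2 [47T→27T]: |ω|/ω_in = (83/75)×47/27 = 3901/2025, sense flips to +
mesh 3 [27T→48T]: |ω|/ω_in = (3901/2025)×27/48 = 3901/3600, sense flips to −
mesh 4 [48T→23T]: |ω|/ω_in = (3901/3600)×48/23 = 3901/1725, sense flips to +
mesh 5 [23T→63T]: |ω|/ω_in = (3901/1725)×23/63 = 3901/4725, sense flips to −
signed output speed (× input speed) = -3901/4725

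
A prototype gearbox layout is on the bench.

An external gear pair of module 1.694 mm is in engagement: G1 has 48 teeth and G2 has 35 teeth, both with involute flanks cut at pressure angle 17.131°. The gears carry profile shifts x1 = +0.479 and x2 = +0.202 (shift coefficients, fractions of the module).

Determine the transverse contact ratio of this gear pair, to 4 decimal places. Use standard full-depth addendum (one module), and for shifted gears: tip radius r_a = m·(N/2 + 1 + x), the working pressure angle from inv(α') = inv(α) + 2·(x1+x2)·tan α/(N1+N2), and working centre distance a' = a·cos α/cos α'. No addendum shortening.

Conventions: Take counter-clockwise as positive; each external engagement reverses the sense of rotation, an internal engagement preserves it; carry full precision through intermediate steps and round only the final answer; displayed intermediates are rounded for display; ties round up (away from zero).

class = single-mesh tooth geometry [involute pair 48T × 35T, m = 1.694]
base radii: r_b1 = 38.852247, r_b2 = 28.329764
tip radii: r_a1 = 43.161426, r_a2 = 31.681188
inv(α') = inv(17.131°) + 2·(+0.479+0.202)·tan α/(48+35) = 0.01429816  ⇒  α' = 19.73398°
a' = a·cos α / cos α' = 70.3010·cos 17.131°/cos 19.73398° = 71.373760
action lengths: √(r_a1²−r_b1²) = 18.799244, √(r_a2²−r_b2²) = 14.181755
base pitch p_b = π·m·cos α = 5.085747
CR = (18.799244 + 14.181755 − 71.373760·sin 19.73398°)/5.085747 = 1.746330
contact ratio ≈ 1.7463

1.7463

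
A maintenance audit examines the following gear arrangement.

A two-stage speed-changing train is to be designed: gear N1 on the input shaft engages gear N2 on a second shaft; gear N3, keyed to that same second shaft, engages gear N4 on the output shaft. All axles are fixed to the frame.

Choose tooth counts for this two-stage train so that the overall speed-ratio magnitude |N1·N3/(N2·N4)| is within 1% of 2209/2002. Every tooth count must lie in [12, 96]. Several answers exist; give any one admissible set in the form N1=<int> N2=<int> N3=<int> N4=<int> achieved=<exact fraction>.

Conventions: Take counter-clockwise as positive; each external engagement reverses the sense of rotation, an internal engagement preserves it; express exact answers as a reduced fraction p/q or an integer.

N1=47 N2=22 N3=47 N4=91 achieved=2209/2002

topology: fixed-axis compound train — 2 stages, target 2209/2002
target = 2209/2002 in lowest terms: an exact hit needs N1·N3 = k·2209 and N2·N4 = k·2002 for one integer k, every count in [12, 96]; additionally prefer no 1:1 stage (N1 ≠ N2, N3 ≠ N4)
k = 1: N1·N3 = 2209 = 47·47, N2·N4 = 2002 = 22·91
achieved = 47·47/(22·91) = 2209/2002; |achieved − target| = 0 ≤ 2209/200200 ✓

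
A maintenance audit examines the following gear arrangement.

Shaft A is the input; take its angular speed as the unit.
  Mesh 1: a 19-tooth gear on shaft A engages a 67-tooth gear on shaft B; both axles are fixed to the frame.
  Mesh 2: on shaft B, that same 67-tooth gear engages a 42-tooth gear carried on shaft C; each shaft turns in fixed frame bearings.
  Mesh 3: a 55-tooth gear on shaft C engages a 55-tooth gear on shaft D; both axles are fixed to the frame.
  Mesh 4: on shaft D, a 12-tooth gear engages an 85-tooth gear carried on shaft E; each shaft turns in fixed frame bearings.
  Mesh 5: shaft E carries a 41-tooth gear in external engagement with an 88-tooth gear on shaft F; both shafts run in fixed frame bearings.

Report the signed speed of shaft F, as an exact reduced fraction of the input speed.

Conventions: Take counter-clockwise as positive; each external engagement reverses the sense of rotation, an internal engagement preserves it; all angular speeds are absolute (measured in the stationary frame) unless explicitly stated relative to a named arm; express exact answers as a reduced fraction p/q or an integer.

-779/26180

5-mesh fixed-axis compound train (all bearings frame-fixed)
mesh 1 [19T→67T]: |ω|/ω_in = 1×19/67 = 19/67, sense flips to −
mesh 2 [67T→42T]: |ω|/ω_in = (19/67)×67/42 = 19/42, sense flips to +
mesh 3 [55T→55T]: |ω|/ω_in = (19/42)×55/55 = 19/42, sense flips to −
mesh 4 [12T→85T]: |ω|/ω_in = (19/42)×12/85 = 38/595, sense flips to +
mesh 5 [41T→88T]: |ω|/ω_in = (38/595)×41/88 = 779/26180, sense flips to −
signed output speed (× input speed) = -779/26180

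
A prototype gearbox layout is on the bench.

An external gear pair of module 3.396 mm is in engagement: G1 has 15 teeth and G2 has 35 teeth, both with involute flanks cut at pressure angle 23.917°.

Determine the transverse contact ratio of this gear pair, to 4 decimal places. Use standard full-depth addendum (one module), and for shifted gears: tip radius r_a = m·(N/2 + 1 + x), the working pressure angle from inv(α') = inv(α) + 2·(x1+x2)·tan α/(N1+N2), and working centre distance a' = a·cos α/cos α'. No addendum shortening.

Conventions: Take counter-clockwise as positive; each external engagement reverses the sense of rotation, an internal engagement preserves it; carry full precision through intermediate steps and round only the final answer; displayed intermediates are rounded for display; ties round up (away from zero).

1.4558

recognized (one external pair, fixed centres): single-mesh tooth geometry, m = 3.396, N1 = 15, N2 = 35
base radii: r_b1 = 23.282986, r_b2 = 54.326966
tip radii: r_a1 = 28.866000, r_a2 = 62.826000
no profile shift: α' = α, a' = a
action lengths: √(r_a1²−r_b1²) = 17.063075, √(r_a2²−r_b2²) = 31.554509
base pitch p_b = π·m·cos α = 9.752754
CR = (17.063075 + 31.554509 − 84.900000·sin 23.91700°)/9.752754 = 1.455797
contact ratio ≈ 1.4558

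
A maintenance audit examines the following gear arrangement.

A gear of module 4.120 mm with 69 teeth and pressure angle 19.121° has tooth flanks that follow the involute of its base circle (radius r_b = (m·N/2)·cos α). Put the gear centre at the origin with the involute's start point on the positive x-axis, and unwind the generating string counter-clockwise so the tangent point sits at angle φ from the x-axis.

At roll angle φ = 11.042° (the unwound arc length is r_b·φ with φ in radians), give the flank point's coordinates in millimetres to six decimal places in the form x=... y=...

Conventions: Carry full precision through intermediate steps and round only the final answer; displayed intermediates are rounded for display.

x=136.768834 y=0.319234

single-mesh involute tooth geometry (69T wheel at module 4.120)
pitch radius r_p = m·N/2 = 4.120·69/2 = 142.140000
base radius r_b = r_p·cos α = 142.140000·cos 19.121° = 134.297982
roll angle φ = 11.042° = 0.19271926 rad
x = r_b·(cos φ + φ·sin φ) = 136.768834
y = r_b·(sin φ − φ·cos φ) = 0.319234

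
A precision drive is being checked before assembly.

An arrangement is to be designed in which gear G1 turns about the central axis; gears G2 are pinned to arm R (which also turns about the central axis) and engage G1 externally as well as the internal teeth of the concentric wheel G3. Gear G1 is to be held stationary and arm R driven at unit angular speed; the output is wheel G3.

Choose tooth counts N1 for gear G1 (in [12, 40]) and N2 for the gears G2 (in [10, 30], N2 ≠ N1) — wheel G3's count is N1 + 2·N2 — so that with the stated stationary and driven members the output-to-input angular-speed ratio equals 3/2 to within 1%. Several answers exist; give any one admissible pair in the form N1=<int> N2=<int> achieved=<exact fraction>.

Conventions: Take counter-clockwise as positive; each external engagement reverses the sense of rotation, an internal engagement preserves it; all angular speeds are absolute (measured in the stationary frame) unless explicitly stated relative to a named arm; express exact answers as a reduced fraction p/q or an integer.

N1=20 N2=10 achieved=3/2

design class (target 3/2): planetary set
Willis with ω_sun = 0: ω_ring/ω_arm = (N1+N3)/N3; set equal to 3/2  ⇒  N3/N1 = 1/(3/2 − 1) = 2
N3 = N1 + 2·N2  ⇒  N2/N1 = (N3/N1 − 1)/2 = (2 − 1)/2 = 1/2
smallest multiple with N1 ≥ 12 and N2 ≥ 10: k = 10  ⇒  N1 = 10·2 = 20, N2 = 10·1 = 10 (N1 ≤ 40, N2 ≤ 30, N2 ≠ N1 ✓), N3 = 20 + 2·10 = 40
check: (N1+N3)/N3 with N1 = 20, N3 = 40 gives 3/2; |achieved − target| = 0 ≤ 3/200 ✓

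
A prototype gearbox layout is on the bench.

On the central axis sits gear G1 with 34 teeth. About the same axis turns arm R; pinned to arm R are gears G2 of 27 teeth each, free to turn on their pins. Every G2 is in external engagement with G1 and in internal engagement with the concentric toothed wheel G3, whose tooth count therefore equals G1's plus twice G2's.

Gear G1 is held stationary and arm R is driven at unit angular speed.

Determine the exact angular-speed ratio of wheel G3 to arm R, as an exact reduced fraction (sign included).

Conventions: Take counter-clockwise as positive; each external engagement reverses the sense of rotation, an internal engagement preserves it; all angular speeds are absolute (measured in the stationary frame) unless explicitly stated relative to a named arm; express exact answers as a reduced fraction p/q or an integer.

recognized (axles ride arm R): planetary set, 34/27/88 teeth
ring teeth: 34 + 2·27 = 88
34(ω_sun−ω_arm) = −88(ω_ring−ω_arm),  ω_sun = 0, ω_arm = 1
ω_ring = 1 − (34/88)(0−1) = 61/44
ω_out/ω_in = 61/44

61/44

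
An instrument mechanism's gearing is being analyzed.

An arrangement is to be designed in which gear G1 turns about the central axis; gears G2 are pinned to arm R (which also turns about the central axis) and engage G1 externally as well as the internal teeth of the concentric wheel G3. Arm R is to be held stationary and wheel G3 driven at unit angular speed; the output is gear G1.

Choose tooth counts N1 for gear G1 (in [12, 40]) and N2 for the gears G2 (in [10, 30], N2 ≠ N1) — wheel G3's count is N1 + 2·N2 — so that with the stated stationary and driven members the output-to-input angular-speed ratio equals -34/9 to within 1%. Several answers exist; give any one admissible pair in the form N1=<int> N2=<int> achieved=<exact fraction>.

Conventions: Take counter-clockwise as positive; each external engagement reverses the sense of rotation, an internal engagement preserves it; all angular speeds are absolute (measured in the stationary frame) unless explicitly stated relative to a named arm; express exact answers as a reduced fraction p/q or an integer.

N1=18 N2=25 achieved=-34/9

topology: planetary set — design target -34/9, arm = carrier (Willis)
Willis with ω_arm = 0: ω_sun/ω_ring = −N3/N1; set equal to -34/9  ⇒  N3/N1 = −(-34/9) = 34/9
N3 = N1 + 2·N2  ⇒  N2/N1 = (N3/N1 − 1)/2 = (34/9 − 1)/2 = 25/18
smallest multiple with N1 ≥ 12 and N2 ≥ 10: k = 1  ⇒  N1 = 1·18 = 18, N2 = 1·25 = 25 (N1 ≤ 40, N2 ≤ 30, N2 ≠ N1 ✓), N3 = 18 + 2·25 = 68
check: −N3/N1 with N1 = 18, N3 = 68 gives -34/9; |achieved − target| = 0 ≤ 17/450 ✓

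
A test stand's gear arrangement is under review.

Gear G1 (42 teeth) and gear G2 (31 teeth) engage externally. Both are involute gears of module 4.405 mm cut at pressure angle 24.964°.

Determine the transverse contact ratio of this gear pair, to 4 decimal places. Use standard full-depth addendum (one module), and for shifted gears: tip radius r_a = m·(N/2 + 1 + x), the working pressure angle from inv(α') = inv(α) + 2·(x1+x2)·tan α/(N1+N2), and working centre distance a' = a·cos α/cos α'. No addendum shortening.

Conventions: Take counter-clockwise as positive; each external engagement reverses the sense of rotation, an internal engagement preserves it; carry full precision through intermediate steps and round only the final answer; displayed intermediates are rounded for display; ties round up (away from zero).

topology: single-mesh involute geometry — m = 4.405, 42T/31T pair
base radii: r_b1 = 83.862549, r_b2 = 61.898548
tip radii: r_a1 = 96.910000, r_a2 = 72.682500
no profile shift: α' = α, a' = a
action lengths: √(r_a1²−r_b1²) = 48.565636, √(r_a2²−r_b2²) = 38.096136
base pitch p_b = π·m·cos α = 12.545808
CR = (48.565636 + 38.096136 − 160.782500·sin 24.96400°)/12.545808 = 1.498805
contact ratio ≈ 1.4988

1.4988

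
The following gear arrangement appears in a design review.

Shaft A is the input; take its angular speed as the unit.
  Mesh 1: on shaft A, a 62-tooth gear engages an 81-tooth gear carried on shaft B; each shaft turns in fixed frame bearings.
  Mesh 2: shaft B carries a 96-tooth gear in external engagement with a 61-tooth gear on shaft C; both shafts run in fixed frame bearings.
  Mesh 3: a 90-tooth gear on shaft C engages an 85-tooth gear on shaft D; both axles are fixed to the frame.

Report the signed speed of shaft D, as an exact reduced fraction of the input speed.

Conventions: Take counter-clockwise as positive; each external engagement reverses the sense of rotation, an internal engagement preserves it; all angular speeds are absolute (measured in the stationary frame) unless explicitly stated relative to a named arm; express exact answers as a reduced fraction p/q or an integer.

-3968/3111

3-mesh fixed-axis compound train (all bearings frame-fixed)
mesh 1 [62T→81T]: |ω|/ω_in = 1×62/81 = 62/81, sense flips to −
mesh 2 [96T→61T]: |ω|/ω_in = (62/81)×96/61 = 1984/1647, sense flips to +
mesh 3 [90T→85T]: |ω|/ω_in = (1984/1647)×90/85 = 3968/3111, sense flips to −
signed output speed (× input speed) = -3968/3111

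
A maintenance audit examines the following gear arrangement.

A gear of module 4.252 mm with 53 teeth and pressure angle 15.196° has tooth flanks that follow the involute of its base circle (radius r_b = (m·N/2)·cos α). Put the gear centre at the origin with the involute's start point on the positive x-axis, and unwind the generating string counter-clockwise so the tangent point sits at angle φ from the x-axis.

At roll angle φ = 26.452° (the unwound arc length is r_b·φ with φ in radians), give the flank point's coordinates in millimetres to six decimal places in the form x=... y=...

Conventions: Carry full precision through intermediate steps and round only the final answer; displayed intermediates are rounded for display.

single-mesh involute tooth geometry (53T wheel at module 4.252)
pitch radius r_p = m·N/2 = 4.252·53/2 = 112.678000
base radius r_b = r_p·cos α = 112.678000·cos 15.196° = 108.738191
roll angle φ = 26.452° = 0.46167449 rad
x = r_b·(cos φ + φ·sin φ) = 119.716376
y = r_b·(sin φ − φ·cos φ) = 3.491270

x=119.716376 y=3.491270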